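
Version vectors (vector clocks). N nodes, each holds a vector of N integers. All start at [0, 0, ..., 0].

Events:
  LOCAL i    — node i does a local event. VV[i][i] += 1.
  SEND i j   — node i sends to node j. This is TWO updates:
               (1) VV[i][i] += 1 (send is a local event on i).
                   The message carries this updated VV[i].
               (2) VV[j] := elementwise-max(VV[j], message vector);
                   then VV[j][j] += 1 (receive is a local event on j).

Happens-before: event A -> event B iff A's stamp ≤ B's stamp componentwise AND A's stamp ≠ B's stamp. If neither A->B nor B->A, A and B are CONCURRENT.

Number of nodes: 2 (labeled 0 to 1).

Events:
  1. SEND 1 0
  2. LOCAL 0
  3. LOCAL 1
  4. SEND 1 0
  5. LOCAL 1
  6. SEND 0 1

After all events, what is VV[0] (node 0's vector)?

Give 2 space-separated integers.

Answer: 4 3

Derivation:
Initial: VV[0]=[0, 0]
Initial: VV[1]=[0, 0]
Event 1: SEND 1->0: VV[1][1]++ -> VV[1]=[0, 1], msg_vec=[0, 1]; VV[0]=max(VV[0],msg_vec) then VV[0][0]++ -> VV[0]=[1, 1]
Event 2: LOCAL 0: VV[0][0]++ -> VV[0]=[2, 1]
Event 3: LOCAL 1: VV[1][1]++ -> VV[1]=[0, 2]
Event 4: SEND 1->0: VV[1][1]++ -> VV[1]=[0, 3], msg_vec=[0, 3]; VV[0]=max(VV[0],msg_vec) then VV[0][0]++ -> VV[0]=[3, 3]
Event 5: LOCAL 1: VV[1][1]++ -> VV[1]=[0, 4]
Event 6: SEND 0->1: VV[0][0]++ -> VV[0]=[4, 3], msg_vec=[4, 3]; VV[1]=max(VV[1],msg_vec) then VV[1][1]++ -> VV[1]=[4, 5]
Final vectors: VV[0]=[4, 3]; VV[1]=[4, 5]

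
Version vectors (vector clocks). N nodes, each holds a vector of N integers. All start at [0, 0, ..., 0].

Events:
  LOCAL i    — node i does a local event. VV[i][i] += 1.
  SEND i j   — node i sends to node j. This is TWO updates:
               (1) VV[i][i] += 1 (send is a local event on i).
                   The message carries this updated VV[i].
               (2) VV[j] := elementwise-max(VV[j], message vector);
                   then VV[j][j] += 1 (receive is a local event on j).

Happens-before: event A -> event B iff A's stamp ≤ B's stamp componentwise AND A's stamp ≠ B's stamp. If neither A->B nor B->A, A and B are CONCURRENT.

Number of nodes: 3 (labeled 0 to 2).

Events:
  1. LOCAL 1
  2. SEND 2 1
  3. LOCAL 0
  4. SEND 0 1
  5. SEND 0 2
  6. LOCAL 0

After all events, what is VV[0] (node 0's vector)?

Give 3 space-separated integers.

Initial: VV[0]=[0, 0, 0]
Initial: VV[1]=[0, 0, 0]
Initial: VV[2]=[0, 0, 0]
Event 1: LOCAL 1: VV[1][1]++ -> VV[1]=[0, 1, 0]
Event 2: SEND 2->1: VV[2][2]++ -> VV[2]=[0, 0, 1], msg_vec=[0, 0, 1]; VV[1]=max(VV[1],msg_vec) then VV[1][1]++ -> VV[1]=[0, 2, 1]
Event 3: LOCAL 0: VV[0][0]++ -> VV[0]=[1, 0, 0]
Event 4: SEND 0->1: VV[0][0]++ -> VV[0]=[2, 0, 0], msg_vec=[2, 0, 0]; VV[1]=max(VV[1],msg_vec) then VV[1][1]++ -> VV[1]=[2, 3, 1]
Event 5: SEND 0->2: VV[0][0]++ -> VV[0]=[3, 0, 0], msg_vec=[3, 0, 0]; VV[2]=max(VV[2],msg_vec) then VV[2][2]++ -> VV[2]=[3, 0, 2]
Event 6: LOCAL 0: VV[0][0]++ -> VV[0]=[4, 0, 0]
Final vectors: VV[0]=[4, 0, 0]; VV[1]=[2, 3, 1]; VV[2]=[3, 0, 2]

Answer: 4 0 0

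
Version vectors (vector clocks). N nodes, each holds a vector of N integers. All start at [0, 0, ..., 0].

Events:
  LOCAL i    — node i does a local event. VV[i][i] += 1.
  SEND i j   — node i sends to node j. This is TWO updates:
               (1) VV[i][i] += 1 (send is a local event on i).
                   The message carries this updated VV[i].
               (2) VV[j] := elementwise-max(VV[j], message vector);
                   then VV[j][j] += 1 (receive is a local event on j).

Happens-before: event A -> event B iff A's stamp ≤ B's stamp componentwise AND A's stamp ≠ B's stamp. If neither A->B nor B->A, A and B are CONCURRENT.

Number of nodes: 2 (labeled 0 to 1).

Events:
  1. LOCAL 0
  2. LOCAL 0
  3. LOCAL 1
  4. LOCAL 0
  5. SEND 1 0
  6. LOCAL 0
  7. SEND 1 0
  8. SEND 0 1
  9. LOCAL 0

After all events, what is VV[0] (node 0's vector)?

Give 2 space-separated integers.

Answer: 8 3

Derivation:
Initial: VV[0]=[0, 0]
Initial: VV[1]=[0, 0]
Event 1: LOCAL 0: VV[0][0]++ -> VV[0]=[1, 0]
Event 2: LOCAL 0: VV[0][0]++ -> VV[0]=[2, 0]
Event 3: LOCAL 1: VV[1][1]++ -> VV[1]=[0, 1]
Event 4: LOCAL 0: VV[0][0]++ -> VV[0]=[3, 0]
Event 5: SEND 1->0: VV[1][1]++ -> VV[1]=[0, 2], msg_vec=[0, 2]; VV[0]=max(VV[0],msg_vec) then VV[0][0]++ -> VV[0]=[4, 2]
Event 6: LOCAL 0: VV[0][0]++ -> VV[0]=[5, 2]
Event 7: SEND 1->0: VV[1][1]++ -> VV[1]=[0, 3], msg_vec=[0, 3]; VV[0]=max(VV[0],msg_vec) then VV[0][0]++ -> VV[0]=[6, 3]
Event 8: SEND 0->1: VV[0][0]++ -> VV[0]=[7, 3], msg_vec=[7, 3]; VV[1]=max(VV[1],msg_vec) then VV[1][1]++ -> VV[1]=[7, 4]
Event 9: LOCAL 0: VV[0][0]++ -> VV[0]=[8, 3]
Final vectors: VV[0]=[8, 3]; VV[1]=[7, 4]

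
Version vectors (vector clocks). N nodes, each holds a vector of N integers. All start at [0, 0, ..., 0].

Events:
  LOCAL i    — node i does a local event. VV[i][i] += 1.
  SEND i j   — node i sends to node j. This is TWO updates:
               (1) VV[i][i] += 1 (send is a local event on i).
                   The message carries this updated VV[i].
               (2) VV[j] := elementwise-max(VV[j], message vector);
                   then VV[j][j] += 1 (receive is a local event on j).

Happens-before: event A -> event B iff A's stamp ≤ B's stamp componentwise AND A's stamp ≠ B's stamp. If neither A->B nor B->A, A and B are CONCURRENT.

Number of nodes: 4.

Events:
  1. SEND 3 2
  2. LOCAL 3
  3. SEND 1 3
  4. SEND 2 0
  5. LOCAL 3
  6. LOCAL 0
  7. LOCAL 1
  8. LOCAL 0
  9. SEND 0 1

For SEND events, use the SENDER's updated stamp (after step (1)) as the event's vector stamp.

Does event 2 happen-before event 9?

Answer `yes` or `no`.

Answer: no

Derivation:
Initial: VV[0]=[0, 0, 0, 0]
Initial: VV[1]=[0, 0, 0, 0]
Initial: VV[2]=[0, 0, 0, 0]
Initial: VV[3]=[0, 0, 0, 0]
Event 1: SEND 3->2: VV[3][3]++ -> VV[3]=[0, 0, 0, 1], msg_vec=[0, 0, 0, 1]; VV[2]=max(VV[2],msg_vec) then VV[2][2]++ -> VV[2]=[0, 0, 1, 1]
Event 2: LOCAL 3: VV[3][3]++ -> VV[3]=[0, 0, 0, 2]
Event 3: SEND 1->3: VV[1][1]++ -> VV[1]=[0, 1, 0, 0], msg_vec=[0, 1, 0, 0]; VV[3]=max(VV[3],msg_vec) then VV[3][3]++ -> VV[3]=[0, 1, 0, 3]
Event 4: SEND 2->0: VV[2][2]++ -> VV[2]=[0, 0, 2, 1], msg_vec=[0, 0, 2, 1]; VV[0]=max(VV[0],msg_vec) then VV[0][0]++ -> VV[0]=[1, 0, 2, 1]
Event 5: LOCAL 3: VV[3][3]++ -> VV[3]=[0, 1, 0, 4]
Event 6: LOCAL 0: VV[0][0]++ -> VV[0]=[2, 0, 2, 1]
Event 7: LOCAL 1: VV[1][1]++ -> VV[1]=[0, 2, 0, 0]
Event 8: LOCAL 0: VV[0][0]++ -> VV[0]=[3, 0, 2, 1]
Event 9: SEND 0->1: VV[0][0]++ -> VV[0]=[4, 0, 2, 1], msg_vec=[4, 0, 2, 1]; VV[1]=max(VV[1],msg_vec) then VV[1][1]++ -> VV[1]=[4, 3, 2, 1]
Event 2 stamp: [0, 0, 0, 2]
Event 9 stamp: [4, 0, 2, 1]
[0, 0, 0, 2] <= [4, 0, 2, 1]? False. Equal? False. Happens-before: False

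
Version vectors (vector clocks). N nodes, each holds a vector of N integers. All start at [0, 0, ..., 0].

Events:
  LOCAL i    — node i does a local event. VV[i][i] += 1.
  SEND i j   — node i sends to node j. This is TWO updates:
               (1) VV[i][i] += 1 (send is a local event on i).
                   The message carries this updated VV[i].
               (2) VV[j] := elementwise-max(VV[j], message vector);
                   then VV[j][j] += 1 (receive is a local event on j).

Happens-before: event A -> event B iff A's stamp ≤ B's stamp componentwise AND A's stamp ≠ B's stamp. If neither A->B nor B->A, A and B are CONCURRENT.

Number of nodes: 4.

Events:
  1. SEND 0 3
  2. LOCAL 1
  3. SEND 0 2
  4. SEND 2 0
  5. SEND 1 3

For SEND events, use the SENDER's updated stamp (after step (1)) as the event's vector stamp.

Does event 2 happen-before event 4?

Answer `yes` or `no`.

Answer: no

Derivation:
Initial: VV[0]=[0, 0, 0, 0]
Initial: VV[1]=[0, 0, 0, 0]
Initial: VV[2]=[0, 0, 0, 0]
Initial: VV[3]=[0, 0, 0, 0]
Event 1: SEND 0->3: VV[0][0]++ -> VV[0]=[1, 0, 0, 0], msg_vec=[1, 0, 0, 0]; VV[3]=max(VV[3],msg_vec) then VV[3][3]++ -> VV[3]=[1, 0, 0, 1]
Event 2: LOCAL 1: VV[1][1]++ -> VV[1]=[0, 1, 0, 0]
Event 3: SEND 0->2: VV[0][0]++ -> VV[0]=[2, 0, 0, 0], msg_vec=[2, 0, 0, 0]; VV[2]=max(VV[2],msg_vec) then VV[2][2]++ -> VV[2]=[2, 0, 1, 0]
Event 4: SEND 2->0: VV[2][2]++ -> VV[2]=[2, 0, 2, 0], msg_vec=[2, 0, 2, 0]; VV[0]=max(VV[0],msg_vec) then VV[0][0]++ -> VV[0]=[3, 0, 2, 0]
Event 5: SEND 1->3: VV[1][1]++ -> VV[1]=[0, 2, 0, 0], msg_vec=[0, 2, 0, 0]; VV[3]=max(VV[3],msg_vec) then VV[3][3]++ -> VV[3]=[1, 2, 0, 2]
Event 2 stamp: [0, 1, 0, 0]
Event 4 stamp: [2, 0, 2, 0]
[0, 1, 0, 0] <= [2, 0, 2, 0]? False. Equal? False. Happens-before: False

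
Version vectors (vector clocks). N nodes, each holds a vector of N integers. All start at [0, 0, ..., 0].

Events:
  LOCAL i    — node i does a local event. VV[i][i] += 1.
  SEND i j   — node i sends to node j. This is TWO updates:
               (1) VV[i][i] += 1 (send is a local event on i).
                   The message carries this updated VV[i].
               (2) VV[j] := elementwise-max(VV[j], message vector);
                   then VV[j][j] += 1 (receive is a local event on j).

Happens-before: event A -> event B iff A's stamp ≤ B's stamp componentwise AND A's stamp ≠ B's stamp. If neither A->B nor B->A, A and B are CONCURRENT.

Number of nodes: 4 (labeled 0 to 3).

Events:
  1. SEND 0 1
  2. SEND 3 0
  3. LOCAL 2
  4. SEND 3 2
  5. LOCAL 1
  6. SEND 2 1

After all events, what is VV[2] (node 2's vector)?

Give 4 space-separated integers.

Answer: 0 0 3 2

Derivation:
Initial: VV[0]=[0, 0, 0, 0]
Initial: VV[1]=[0, 0, 0, 0]
Initial: VV[2]=[0, 0, 0, 0]
Initial: VV[3]=[0, 0, 0, 0]
Event 1: SEND 0->1: VV[0][0]++ -> VV[0]=[1, 0, 0, 0], msg_vec=[1, 0, 0, 0]; VV[1]=max(VV[1],msg_vec) then VV[1][1]++ -> VV[1]=[1, 1, 0, 0]
Event 2: SEND 3->0: VV[3][3]++ -> VV[3]=[0, 0, 0, 1], msg_vec=[0, 0, 0, 1]; VV[0]=max(VV[0],msg_vec) then VV[0][0]++ -> VV[0]=[2, 0, 0, 1]
Event 3: LOCAL 2: VV[2][2]++ -> VV[2]=[0, 0, 1, 0]
Event 4: SEND 3->2: VV[3][3]++ -> VV[3]=[0, 0, 0, 2], msg_vec=[0, 0, 0, 2]; VV[2]=max(VV[2],msg_vec) then VV[2][2]++ -> VV[2]=[0, 0, 2, 2]
Event 5: LOCAL 1: VV[1][1]++ -> VV[1]=[1, 2, 0, 0]
Event 6: SEND 2->1: VV[2][2]++ -> VV[2]=[0, 0, 3, 2], msg_vec=[0, 0, 3, 2]; VV[1]=max(VV[1],msg_vec) then VV[1][1]++ -> VV[1]=[1, 3, 3, 2]
Final vectors: VV[0]=[2, 0, 0, 1]; VV[1]=[1, 3, 3, 2]; VV[2]=[0, 0, 3, 2]; VV[3]=[0, 0, 0, 2]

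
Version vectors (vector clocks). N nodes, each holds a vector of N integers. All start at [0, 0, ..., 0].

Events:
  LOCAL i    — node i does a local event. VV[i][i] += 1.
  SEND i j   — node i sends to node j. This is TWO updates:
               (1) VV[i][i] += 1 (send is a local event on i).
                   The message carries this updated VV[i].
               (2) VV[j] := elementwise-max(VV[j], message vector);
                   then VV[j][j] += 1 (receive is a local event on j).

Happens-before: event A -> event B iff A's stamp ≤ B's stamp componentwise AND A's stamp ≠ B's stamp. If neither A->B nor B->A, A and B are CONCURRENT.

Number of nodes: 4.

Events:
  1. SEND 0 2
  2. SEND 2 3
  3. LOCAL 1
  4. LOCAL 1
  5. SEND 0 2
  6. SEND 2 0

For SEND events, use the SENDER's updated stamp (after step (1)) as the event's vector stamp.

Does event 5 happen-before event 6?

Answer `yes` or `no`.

Initial: VV[0]=[0, 0, 0, 0]
Initial: VV[1]=[0, 0, 0, 0]
Initial: VV[2]=[0, 0, 0, 0]
Initial: VV[3]=[0, 0, 0, 0]
Event 1: SEND 0->2: VV[0][0]++ -> VV[0]=[1, 0, 0, 0], msg_vec=[1, 0, 0, 0]; VV[2]=max(VV[2],msg_vec) then VV[2][2]++ -> VV[2]=[1, 0, 1, 0]
Event 2: SEND 2->3: VV[2][2]++ -> VV[2]=[1, 0, 2, 0], msg_vec=[1, 0, 2, 0]; VV[3]=max(VV[3],msg_vec) then VV[3][3]++ -> VV[3]=[1, 0, 2, 1]
Event 3: LOCAL 1: VV[1][1]++ -> VV[1]=[0, 1, 0, 0]
Event 4: LOCAL 1: VV[1][1]++ -> VV[1]=[0, 2, 0, 0]
Event 5: SEND 0->2: VV[0][0]++ -> VV[0]=[2, 0, 0, 0], msg_vec=[2, 0, 0, 0]; VV[2]=max(VV[2],msg_vec) then VV[2][2]++ -> VV[2]=[2, 0, 3, 0]
Event 6: SEND 2->0: VV[2][2]++ -> VV[2]=[2, 0, 4, 0], msg_vec=[2, 0, 4, 0]; VV[0]=max(VV[0],msg_vec) then VV[0][0]++ -> VV[0]=[3, 0, 4, 0]
Event 5 stamp: [2, 0, 0, 0]
Event 6 stamp: [2, 0, 4, 0]
[2, 0, 0, 0] <= [2, 0, 4, 0]? True. Equal? False. Happens-before: True

Answer: yes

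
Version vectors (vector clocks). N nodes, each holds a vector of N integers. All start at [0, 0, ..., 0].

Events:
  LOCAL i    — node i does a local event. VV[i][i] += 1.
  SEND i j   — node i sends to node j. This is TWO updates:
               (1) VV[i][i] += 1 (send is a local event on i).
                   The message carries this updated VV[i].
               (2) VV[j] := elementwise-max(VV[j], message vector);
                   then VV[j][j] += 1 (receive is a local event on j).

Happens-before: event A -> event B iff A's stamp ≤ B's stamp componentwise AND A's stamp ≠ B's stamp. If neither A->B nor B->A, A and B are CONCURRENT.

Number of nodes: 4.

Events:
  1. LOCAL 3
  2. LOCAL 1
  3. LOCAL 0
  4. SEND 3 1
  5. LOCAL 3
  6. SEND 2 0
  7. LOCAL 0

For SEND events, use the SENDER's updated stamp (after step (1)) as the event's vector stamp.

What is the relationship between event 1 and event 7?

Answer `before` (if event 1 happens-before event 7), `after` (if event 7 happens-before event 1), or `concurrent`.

Initial: VV[0]=[0, 0, 0, 0]
Initial: VV[1]=[0, 0, 0, 0]
Initial: VV[2]=[0, 0, 0, 0]
Initial: VV[3]=[0, 0, 0, 0]
Event 1: LOCAL 3: VV[3][3]++ -> VV[3]=[0, 0, 0, 1]
Event 2: LOCAL 1: VV[1][1]++ -> VV[1]=[0, 1, 0, 0]
Event 3: LOCAL 0: VV[0][0]++ -> VV[0]=[1, 0, 0, 0]
Event 4: SEND 3->1: VV[3][3]++ -> VV[3]=[0, 0, 0, 2], msg_vec=[0, 0, 0, 2]; VV[1]=max(VV[1],msg_vec) then VV[1][1]++ -> VV[1]=[0, 2, 0, 2]
Event 5: LOCAL 3: VV[3][3]++ -> VV[3]=[0, 0, 0, 3]
Event 6: SEND 2->0: VV[2][2]++ -> VV[2]=[0, 0, 1, 0], msg_vec=[0, 0, 1, 0]; VV[0]=max(VV[0],msg_vec) then VV[0][0]++ -> VV[0]=[2, 0, 1, 0]
Event 7: LOCAL 0: VV[0][0]++ -> VV[0]=[3, 0, 1, 0]
Event 1 stamp: [0, 0, 0, 1]
Event 7 stamp: [3, 0, 1, 0]
[0, 0, 0, 1] <= [3, 0, 1, 0]? False
[3, 0, 1, 0] <= [0, 0, 0, 1]? False
Relation: concurrent

Answer: concurrent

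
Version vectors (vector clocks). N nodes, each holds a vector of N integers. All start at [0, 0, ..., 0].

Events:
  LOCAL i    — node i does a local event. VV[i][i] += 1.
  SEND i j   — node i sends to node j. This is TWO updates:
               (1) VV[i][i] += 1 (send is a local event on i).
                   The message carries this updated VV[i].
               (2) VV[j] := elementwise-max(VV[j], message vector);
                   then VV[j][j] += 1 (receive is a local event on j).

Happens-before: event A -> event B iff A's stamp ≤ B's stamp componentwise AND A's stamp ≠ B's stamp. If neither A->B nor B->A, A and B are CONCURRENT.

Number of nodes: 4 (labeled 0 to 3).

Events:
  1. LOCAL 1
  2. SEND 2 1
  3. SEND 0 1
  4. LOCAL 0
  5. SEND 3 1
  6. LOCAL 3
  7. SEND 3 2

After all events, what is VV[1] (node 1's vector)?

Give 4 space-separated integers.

Initial: VV[0]=[0, 0, 0, 0]
Initial: VV[1]=[0, 0, 0, 0]
Initial: VV[2]=[0, 0, 0, 0]
Initial: VV[3]=[0, 0, 0, 0]
Event 1: LOCAL 1: VV[1][1]++ -> VV[1]=[0, 1, 0, 0]
Event 2: SEND 2->1: VV[2][2]++ -> VV[2]=[0, 0, 1, 0], msg_vec=[0, 0, 1, 0]; VV[1]=max(VV[1],msg_vec) then VV[1][1]++ -> VV[1]=[0, 2, 1, 0]
Event 3: SEND 0->1: VV[0][0]++ -> VV[0]=[1, 0, 0, 0], msg_vec=[1, 0, 0, 0]; VV[1]=max(VV[1],msg_vec) then VV[1][1]++ -> VV[1]=[1, 3, 1, 0]
Event 4: LOCAL 0: VV[0][0]++ -> VV[0]=[2, 0, 0, 0]
Event 5: SEND 3->1: VV[3][3]++ -> VV[3]=[0, 0, 0, 1], msg_vec=[0, 0, 0, 1]; VV[1]=max(VV[1],msg_vec) then VV[1][1]++ -> VV[1]=[1, 4, 1, 1]
Event 6: LOCAL 3: VV[3][3]++ -> VV[3]=[0, 0, 0, 2]
Event 7: SEND 3->2: VV[3][3]++ -> VV[3]=[0, 0, 0, 3], msg_vec=[0, 0, 0, 3]; VV[2]=max(VV[2],msg_vec) then VV[2][2]++ -> VV[2]=[0, 0, 2, 3]
Final vectors: VV[0]=[2, 0, 0, 0]; VV[1]=[1, 4, 1, 1]; VV[2]=[0, 0, 2, 3]; VV[3]=[0, 0, 0, 3]

Answer: 1 4 1 1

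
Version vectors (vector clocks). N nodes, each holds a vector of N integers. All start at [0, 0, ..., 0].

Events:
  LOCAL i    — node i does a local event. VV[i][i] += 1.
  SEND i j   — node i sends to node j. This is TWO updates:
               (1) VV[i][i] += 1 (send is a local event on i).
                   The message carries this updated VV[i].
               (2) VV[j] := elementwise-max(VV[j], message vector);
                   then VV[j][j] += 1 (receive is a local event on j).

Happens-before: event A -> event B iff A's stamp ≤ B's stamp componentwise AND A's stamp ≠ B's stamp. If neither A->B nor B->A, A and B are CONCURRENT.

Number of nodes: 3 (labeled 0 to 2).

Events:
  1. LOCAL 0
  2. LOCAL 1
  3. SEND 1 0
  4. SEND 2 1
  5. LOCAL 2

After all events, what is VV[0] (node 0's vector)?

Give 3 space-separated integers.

Initial: VV[0]=[0, 0, 0]
Initial: VV[1]=[0, 0, 0]
Initial: VV[2]=[0, 0, 0]
Event 1: LOCAL 0: VV[0][0]++ -> VV[0]=[1, 0, 0]
Event 2: LOCAL 1: VV[1][1]++ -> VV[1]=[0, 1, 0]
Event 3: SEND 1->0: VV[1][1]++ -> VV[1]=[0, 2, 0], msg_vec=[0, 2, 0]; VV[0]=max(VV[0],msg_vec) then VV[0][0]++ -> VV[0]=[2, 2, 0]
Event 4: SEND 2->1: VV[2][2]++ -> VV[2]=[0, 0, 1], msg_vec=[0, 0, 1]; VV[1]=max(VV[1],msg_vec) then VV[1][1]++ -> VV[1]=[0, 3, 1]
Event 5: LOCAL 2: VV[2][2]++ -> VV[2]=[0, 0, 2]
Final vectors: VV[0]=[2, 2, 0]; VV[1]=[0, 3, 1]; VV[2]=[0, 0, 2]

Answer: 2 2 0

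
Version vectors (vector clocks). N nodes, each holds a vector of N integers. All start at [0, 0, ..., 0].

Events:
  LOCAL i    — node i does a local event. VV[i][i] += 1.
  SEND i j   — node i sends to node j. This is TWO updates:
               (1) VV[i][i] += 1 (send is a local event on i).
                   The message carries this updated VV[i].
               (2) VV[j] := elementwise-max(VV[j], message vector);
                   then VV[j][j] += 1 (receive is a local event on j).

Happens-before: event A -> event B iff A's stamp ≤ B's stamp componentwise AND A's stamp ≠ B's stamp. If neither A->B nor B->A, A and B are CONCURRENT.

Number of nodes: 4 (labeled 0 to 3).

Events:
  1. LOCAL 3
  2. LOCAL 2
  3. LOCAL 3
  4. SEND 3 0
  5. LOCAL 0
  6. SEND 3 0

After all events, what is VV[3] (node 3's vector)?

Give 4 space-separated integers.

Initial: VV[0]=[0, 0, 0, 0]
Initial: VV[1]=[0, 0, 0, 0]
Initial: VV[2]=[0, 0, 0, 0]
Initial: VV[3]=[0, 0, 0, 0]
Event 1: LOCAL 3: VV[3][3]++ -> VV[3]=[0, 0, 0, 1]
Event 2: LOCAL 2: VV[2][2]++ -> VV[2]=[0, 0, 1, 0]
Event 3: LOCAL 3: VV[3][3]++ -> VV[3]=[0, 0, 0, 2]
Event 4: SEND 3->0: VV[3][3]++ -> VV[3]=[0, 0, 0, 3], msg_vec=[0, 0, 0, 3]; VV[0]=max(VV[0],msg_vec) then VV[0][0]++ -> VV[0]=[1, 0, 0, 3]
Event 5: LOCAL 0: VV[0][0]++ -> VV[0]=[2, 0, 0, 3]
Event 6: SEND 3->0: VV[3][3]++ -> VV[3]=[0, 0, 0, 4], msg_vec=[0, 0, 0, 4]; VV[0]=max(VV[0],msg_vec) then VV[0][0]++ -> VV[0]=[3, 0, 0, 4]
Final vectors: VV[0]=[3, 0, 0, 4]; VV[1]=[0, 0, 0, 0]; VV[2]=[0, 0, 1, 0]; VV[3]=[0, 0, 0, 4]

Answer: 0 0 0 4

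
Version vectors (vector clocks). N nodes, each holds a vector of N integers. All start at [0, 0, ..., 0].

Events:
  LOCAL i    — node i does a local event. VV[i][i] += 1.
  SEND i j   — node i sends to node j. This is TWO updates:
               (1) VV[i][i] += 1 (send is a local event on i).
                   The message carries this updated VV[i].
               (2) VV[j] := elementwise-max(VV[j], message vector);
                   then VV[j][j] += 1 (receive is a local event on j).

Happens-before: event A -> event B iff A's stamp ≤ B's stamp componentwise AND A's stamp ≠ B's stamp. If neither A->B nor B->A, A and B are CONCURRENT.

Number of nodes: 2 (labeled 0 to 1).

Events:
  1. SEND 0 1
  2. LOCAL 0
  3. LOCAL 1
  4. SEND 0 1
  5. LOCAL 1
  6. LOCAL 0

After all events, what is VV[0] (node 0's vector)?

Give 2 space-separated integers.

Answer: 4 0

Derivation:
Initial: VV[0]=[0, 0]
Initial: VV[1]=[0, 0]
Event 1: SEND 0->1: VV[0][0]++ -> VV[0]=[1, 0], msg_vec=[1, 0]; VV[1]=max(VV[1],msg_vec) then VV[1][1]++ -> VV[1]=[1, 1]
Event 2: LOCAL 0: VV[0][0]++ -> VV[0]=[2, 0]
Event 3: LOCAL 1: VV[1][1]++ -> VV[1]=[1, 2]
Event 4: SEND 0->1: VV[0][0]++ -> VV[0]=[3, 0], msg_vec=[3, 0]; VV[1]=max(VV[1],msg_vec) then VV[1][1]++ -> VV[1]=[3, 3]
Event 5: LOCAL 1: VV[1][1]++ -> VV[1]=[3, 4]
Event 6: LOCAL 0: VV[0][0]++ -> VV[0]=[4, 0]
Final vectors: VV[0]=[4, 0]; VV[1]=[3, 4]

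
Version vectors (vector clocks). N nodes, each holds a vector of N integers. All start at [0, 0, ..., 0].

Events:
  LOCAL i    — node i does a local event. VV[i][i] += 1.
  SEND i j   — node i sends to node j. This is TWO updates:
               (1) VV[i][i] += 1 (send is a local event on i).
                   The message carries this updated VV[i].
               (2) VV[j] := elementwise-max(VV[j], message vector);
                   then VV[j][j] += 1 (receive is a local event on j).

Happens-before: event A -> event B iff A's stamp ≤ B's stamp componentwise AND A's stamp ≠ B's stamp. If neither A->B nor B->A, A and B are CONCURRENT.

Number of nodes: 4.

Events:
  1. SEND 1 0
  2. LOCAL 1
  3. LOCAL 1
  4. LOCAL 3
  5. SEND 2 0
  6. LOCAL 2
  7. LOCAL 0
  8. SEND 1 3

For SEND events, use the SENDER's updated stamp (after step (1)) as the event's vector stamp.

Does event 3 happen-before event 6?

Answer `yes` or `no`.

Answer: no

Derivation:
Initial: VV[0]=[0, 0, 0, 0]
Initial: VV[1]=[0, 0, 0, 0]
Initial: VV[2]=[0, 0, 0, 0]
Initial: VV[3]=[0, 0, 0, 0]
Event 1: SEND 1->0: VV[1][1]++ -> VV[1]=[0, 1, 0, 0], msg_vec=[0, 1, 0, 0]; VV[0]=max(VV[0],msg_vec) then VV[0][0]++ -> VV[0]=[1, 1, 0, 0]
Event 2: LOCAL 1: VV[1][1]++ -> VV[1]=[0, 2, 0, 0]
Event 3: LOCAL 1: VV[1][1]++ -> VV[1]=[0, 3, 0, 0]
Event 4: LOCAL 3: VV[3][3]++ -> VV[3]=[0, 0, 0, 1]
Event 5: SEND 2->0: VV[2][2]++ -> VV[2]=[0, 0, 1, 0], msg_vec=[0, 0, 1, 0]; VV[0]=max(VV[0],msg_vec) then VV[0][0]++ -> VV[0]=[2, 1, 1, 0]
Event 6: LOCAL 2: VV[2][2]++ -> VV[2]=[0, 0, 2, 0]
Event 7: LOCAL 0: VV[0][0]++ -> VV[0]=[3, 1, 1, 0]
Event 8: SEND 1->3: VV[1][1]++ -> VV[1]=[0, 4, 0, 0], msg_vec=[0, 4, 0, 0]; VV[3]=max(VV[3],msg_vec) then VV[3][3]++ -> VV[3]=[0, 4, 0, 2]
Event 3 stamp: [0, 3, 0, 0]
Event 6 stamp: [0, 0, 2, 0]
[0, 3, 0, 0] <= [0, 0, 2, 0]? False. Equal? False. Happens-before: False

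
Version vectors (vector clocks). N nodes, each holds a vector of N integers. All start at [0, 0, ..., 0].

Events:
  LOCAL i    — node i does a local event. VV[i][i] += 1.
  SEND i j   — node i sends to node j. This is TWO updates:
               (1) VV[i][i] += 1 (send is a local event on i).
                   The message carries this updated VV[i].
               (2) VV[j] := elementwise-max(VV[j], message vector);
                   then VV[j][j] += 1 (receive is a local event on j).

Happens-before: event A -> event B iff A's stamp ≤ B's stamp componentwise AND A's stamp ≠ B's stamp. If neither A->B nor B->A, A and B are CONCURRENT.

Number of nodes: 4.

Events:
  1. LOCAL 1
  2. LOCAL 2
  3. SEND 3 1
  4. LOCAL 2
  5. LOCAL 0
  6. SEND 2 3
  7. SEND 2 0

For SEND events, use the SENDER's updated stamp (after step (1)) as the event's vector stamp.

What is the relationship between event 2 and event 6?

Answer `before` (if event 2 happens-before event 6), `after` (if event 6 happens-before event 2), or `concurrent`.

Answer: before

Derivation:
Initial: VV[0]=[0, 0, 0, 0]
Initial: VV[1]=[0, 0, 0, 0]
Initial: VV[2]=[0, 0, 0, 0]
Initial: VV[3]=[0, 0, 0, 0]
Event 1: LOCAL 1: VV[1][1]++ -> VV[1]=[0, 1, 0, 0]
Event 2: LOCAL 2: VV[2][2]++ -> VV[2]=[0, 0, 1, 0]
Event 3: SEND 3->1: VV[3][3]++ -> VV[3]=[0, 0, 0, 1], msg_vec=[0, 0, 0, 1]; VV[1]=max(VV[1],msg_vec) then VV[1][1]++ -> VV[1]=[0, 2, 0, 1]
Event 4: LOCAL 2: VV[2][2]++ -> VV[2]=[0, 0, 2, 0]
Event 5: LOCAL 0: VV[0][0]++ -> VV[0]=[1, 0, 0, 0]
Event 6: SEND 2->3: VV[2][2]++ -> VV[2]=[0, 0, 3, 0], msg_vec=[0, 0, 3, 0]; VV[3]=max(VV[3],msg_vec) then VV[3][3]++ -> VV[3]=[0, 0, 3, 2]
Event 7: SEND 2->0: VV[2][2]++ -> VV[2]=[0, 0, 4, 0], msg_vec=[0, 0, 4, 0]; VV[0]=max(VV[0],msg_vec) then VV[0][0]++ -> VV[0]=[2, 0, 4, 0]
Event 2 stamp: [0, 0, 1, 0]
Event 6 stamp: [0, 0, 3, 0]
[0, 0, 1, 0] <= [0, 0, 3, 0]? True
[0, 0, 3, 0] <= [0, 0, 1, 0]? False
Relation: before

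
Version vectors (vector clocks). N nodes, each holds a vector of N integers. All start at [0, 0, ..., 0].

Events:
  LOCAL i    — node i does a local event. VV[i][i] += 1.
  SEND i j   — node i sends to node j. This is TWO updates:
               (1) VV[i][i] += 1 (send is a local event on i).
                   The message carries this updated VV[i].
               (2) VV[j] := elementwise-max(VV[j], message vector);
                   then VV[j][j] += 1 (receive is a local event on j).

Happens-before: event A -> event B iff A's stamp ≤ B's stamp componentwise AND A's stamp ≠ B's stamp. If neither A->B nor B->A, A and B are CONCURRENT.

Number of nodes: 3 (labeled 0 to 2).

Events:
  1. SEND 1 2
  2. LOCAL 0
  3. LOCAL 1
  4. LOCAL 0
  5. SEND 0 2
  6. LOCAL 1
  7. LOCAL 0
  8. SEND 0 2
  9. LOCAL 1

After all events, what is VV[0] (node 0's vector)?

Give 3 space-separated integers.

Answer: 5 0 0

Derivation:
Initial: VV[0]=[0, 0, 0]
Initial: VV[1]=[0, 0, 0]
Initial: VV[2]=[0, 0, 0]
Event 1: SEND 1->2: VV[1][1]++ -> VV[1]=[0, 1, 0], msg_vec=[0, 1, 0]; VV[2]=max(VV[2],msg_vec) then VV[2][2]++ -> VV[2]=[0, 1, 1]
Event 2: LOCAL 0: VV[0][0]++ -> VV[0]=[1, 0, 0]
Event 3: LOCAL 1: VV[1][1]++ -> VV[1]=[0, 2, 0]
Event 4: LOCAL 0: VV[0][0]++ -> VV[0]=[2, 0, 0]
Event 5: SEND 0->2: VV[0][0]++ -> VV[0]=[3, 0, 0], msg_vec=[3, 0, 0]; VV[2]=max(VV[2],msg_vec) then VV[2][2]++ -> VV[2]=[3, 1, 2]
Event 6: LOCAL 1: VV[1][1]++ -> VV[1]=[0, 3, 0]
Event 7: LOCAL 0: VV[0][0]++ -> VV[0]=[4, 0, 0]
Event 8: SEND 0->2: VV[0][0]++ -> VV[0]=[5, 0, 0], msg_vec=[5, 0, 0]; VV[2]=max(VV[2],msg_vec) then VV[2][2]++ -> VV[2]=[5, 1, 3]
Event 9: LOCAL 1: VV[1][1]++ -> VV[1]=[0, 4, 0]
Final vectors: VV[0]=[5, 0, 0]; VV[1]=[0, 4, 0]; VV[2]=[5, 1, 3]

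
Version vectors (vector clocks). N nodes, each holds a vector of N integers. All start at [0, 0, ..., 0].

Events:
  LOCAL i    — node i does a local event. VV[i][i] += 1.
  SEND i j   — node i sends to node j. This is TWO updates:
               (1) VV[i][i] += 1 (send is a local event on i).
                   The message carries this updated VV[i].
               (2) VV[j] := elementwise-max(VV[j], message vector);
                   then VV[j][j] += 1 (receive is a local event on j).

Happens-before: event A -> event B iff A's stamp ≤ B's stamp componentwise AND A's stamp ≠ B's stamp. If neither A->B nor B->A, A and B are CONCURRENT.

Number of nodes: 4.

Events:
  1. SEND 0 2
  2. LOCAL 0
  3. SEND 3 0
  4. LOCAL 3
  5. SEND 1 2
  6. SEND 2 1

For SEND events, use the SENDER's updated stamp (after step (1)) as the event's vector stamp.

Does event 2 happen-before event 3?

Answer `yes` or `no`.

Answer: no

Derivation:
Initial: VV[0]=[0, 0, 0, 0]
Initial: VV[1]=[0, 0, 0, 0]
Initial: VV[2]=[0, 0, 0, 0]
Initial: VV[3]=[0, 0, 0, 0]
Event 1: SEND 0->2: VV[0][0]++ -> VV[0]=[1, 0, 0, 0], msg_vec=[1, 0, 0, 0]; VV[2]=max(VV[2],msg_vec) then VV[2][2]++ -> VV[2]=[1, 0, 1, 0]
Event 2: LOCAL 0: VV[0][0]++ -> VV[0]=[2, 0, 0, 0]
Event 3: SEND 3->0: VV[3][3]++ -> VV[3]=[0, 0, 0, 1], msg_vec=[0, 0, 0, 1]; VV[0]=max(VV[0],msg_vec) then VV[0][0]++ -> VV[0]=[3, 0, 0, 1]
Event 4: LOCAL 3: VV[3][3]++ -> VV[3]=[0, 0, 0, 2]
Event 5: SEND 1->2: VV[1][1]++ -> VV[1]=[0, 1, 0, 0], msg_vec=[0, 1, 0, 0]; VV[2]=max(VV[2],msg_vec) then VV[2][2]++ -> VV[2]=[1, 1, 2, 0]
Event 6: SEND 2->1: VV[2][2]++ -> VV[2]=[1, 1, 3, 0], msg_vec=[1, 1, 3, 0]; VV[1]=max(VV[1],msg_vec) then VV[1][1]++ -> VV[1]=[1, 2, 3, 0]
Event 2 stamp: [2, 0, 0, 0]
Event 3 stamp: [0, 0, 0, 1]
[2, 0, 0, 0] <= [0, 0, 0, 1]? False. Equal? False. Happens-before: False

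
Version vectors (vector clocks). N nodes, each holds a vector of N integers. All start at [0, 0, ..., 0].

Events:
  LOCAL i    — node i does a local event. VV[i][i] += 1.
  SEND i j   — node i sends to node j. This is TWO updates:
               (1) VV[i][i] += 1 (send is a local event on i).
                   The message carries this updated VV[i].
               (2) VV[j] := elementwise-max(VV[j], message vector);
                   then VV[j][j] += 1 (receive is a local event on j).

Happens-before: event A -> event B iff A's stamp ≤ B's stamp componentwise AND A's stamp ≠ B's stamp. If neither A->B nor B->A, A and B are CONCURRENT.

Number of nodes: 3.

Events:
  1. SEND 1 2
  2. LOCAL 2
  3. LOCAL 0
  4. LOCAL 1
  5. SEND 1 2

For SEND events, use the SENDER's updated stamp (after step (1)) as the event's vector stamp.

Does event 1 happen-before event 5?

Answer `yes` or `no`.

Answer: yes

Derivation:
Initial: VV[0]=[0, 0, 0]
Initial: VV[1]=[0, 0, 0]
Initial: VV[2]=[0, 0, 0]
Event 1: SEND 1->2: VV[1][1]++ -> VV[1]=[0, 1, 0], msg_vec=[0, 1, 0]; VV[2]=max(VV[2],msg_vec) then VV[2][2]++ -> VV[2]=[0, 1, 1]
Event 2: LOCAL 2: VV[2][2]++ -> VV[2]=[0, 1, 2]
Event 3: LOCAL 0: VV[0][0]++ -> VV[0]=[1, 0, 0]
Event 4: LOCAL 1: VV[1][1]++ -> VV[1]=[0, 2, 0]
Event 5: SEND 1->2: VV[1][1]++ -> VV[1]=[0, 3, 0], msg_vec=[0, 3, 0]; VV[2]=max(VV[2],msg_vec) then VV[2][2]++ -> VV[2]=[0, 3, 3]
Event 1 stamp: [0, 1, 0]
Event 5 stamp: [0, 3, 0]
[0, 1, 0] <= [0, 3, 0]? True. Equal? False. Happens-before: True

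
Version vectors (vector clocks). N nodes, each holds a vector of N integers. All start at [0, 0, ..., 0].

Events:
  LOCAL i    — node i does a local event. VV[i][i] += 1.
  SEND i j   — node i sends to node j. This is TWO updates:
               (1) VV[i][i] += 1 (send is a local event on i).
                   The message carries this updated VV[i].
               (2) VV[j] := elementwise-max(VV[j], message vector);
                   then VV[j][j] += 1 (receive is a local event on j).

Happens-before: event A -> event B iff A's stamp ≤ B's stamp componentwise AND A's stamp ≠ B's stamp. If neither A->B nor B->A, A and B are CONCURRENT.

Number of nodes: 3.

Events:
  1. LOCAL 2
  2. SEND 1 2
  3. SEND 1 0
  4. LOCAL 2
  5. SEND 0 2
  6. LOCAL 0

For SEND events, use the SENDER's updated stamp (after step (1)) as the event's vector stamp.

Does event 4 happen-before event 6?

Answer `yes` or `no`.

Initial: VV[0]=[0, 0, 0]
Initial: VV[1]=[0, 0, 0]
Initial: VV[2]=[0, 0, 0]
Event 1: LOCAL 2: VV[2][2]++ -> VV[2]=[0, 0, 1]
Event 2: SEND 1->2: VV[1][1]++ -> VV[1]=[0, 1, 0], msg_vec=[0, 1, 0]; VV[2]=max(VV[2],msg_vec) then VV[2][2]++ -> VV[2]=[0, 1, 2]
Event 3: SEND 1->0: VV[1][1]++ -> VV[1]=[0, 2, 0], msg_vec=[0, 2, 0]; VV[0]=max(VV[0],msg_vec) then VV[0][0]++ -> VV[0]=[1, 2, 0]
Event 4: LOCAL 2: VV[2][2]++ -> VV[2]=[0, 1, 3]
Event 5: SEND 0->2: VV[0][0]++ -> VV[0]=[2, 2, 0], msg_vec=[2, 2, 0]; VV[2]=max(VV[2],msg_vec) then VV[2][2]++ -> VV[2]=[2, 2, 4]
Event 6: LOCAL 0: VV[0][0]++ -> VV[0]=[3, 2, 0]
Event 4 stamp: [0, 1, 3]
Event 6 stamp: [3, 2, 0]
[0, 1, 3] <= [3, 2, 0]? False. Equal? False. Happens-before: False

Answer: no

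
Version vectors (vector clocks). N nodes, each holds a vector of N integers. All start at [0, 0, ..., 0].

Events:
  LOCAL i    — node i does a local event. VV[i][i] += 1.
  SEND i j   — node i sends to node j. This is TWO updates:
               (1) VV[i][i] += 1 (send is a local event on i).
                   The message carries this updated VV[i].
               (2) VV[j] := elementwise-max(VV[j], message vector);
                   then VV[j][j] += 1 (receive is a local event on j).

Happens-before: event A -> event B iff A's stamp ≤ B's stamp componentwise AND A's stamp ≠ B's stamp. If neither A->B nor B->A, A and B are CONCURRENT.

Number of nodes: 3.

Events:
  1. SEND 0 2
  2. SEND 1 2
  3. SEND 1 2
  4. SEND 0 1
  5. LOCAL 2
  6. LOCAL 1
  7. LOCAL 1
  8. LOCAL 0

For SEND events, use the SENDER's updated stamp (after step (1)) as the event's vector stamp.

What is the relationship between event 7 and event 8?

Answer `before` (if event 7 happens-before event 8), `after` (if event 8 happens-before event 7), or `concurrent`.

Answer: concurrent

Derivation:
Initial: VV[0]=[0, 0, 0]
Initial: VV[1]=[0, 0, 0]
Initial: VV[2]=[0, 0, 0]
Event 1: SEND 0->2: VV[0][0]++ -> VV[0]=[1, 0, 0], msg_vec=[1, 0, 0]; VV[2]=max(VV[2],msg_vec) then VV[2][2]++ -> VV[2]=[1, 0, 1]
Event 2: SEND 1->2: VV[1][1]++ -> VV[1]=[0, 1, 0], msg_vec=[0, 1, 0]; VV[2]=max(VV[2],msg_vec) then VV[2][2]++ -> VV[2]=[1, 1, 2]
Event 3: SEND 1->2: VV[1][1]++ -> VV[1]=[0, 2, 0], msg_vec=[0, 2, 0]; VV[2]=max(VV[2],msg_vec) then VV[2][2]++ -> VV[2]=[1, 2, 3]
Event 4: SEND 0->1: VV[0][0]++ -> VV[0]=[2, 0, 0], msg_vec=[2, 0, 0]; VV[1]=max(VV[1],msg_vec) then VV[1][1]++ -> VV[1]=[2, 3, 0]
Event 5: LOCAL 2: VV[2][2]++ -> VV[2]=[1, 2, 4]
Event 6: LOCAL 1: VV[1][1]++ -> VV[1]=[2, 4, 0]
Event 7: LOCAL 1: VV[1][1]++ -> VV[1]=[2, 5, 0]
Event 8: LOCAL 0: VV[0][0]++ -> VV[0]=[3, 0, 0]
Event 7 stamp: [2, 5, 0]
Event 8 stamp: [3, 0, 0]
[2, 5, 0] <= [3, 0, 0]? False
[3, 0, 0] <= [2, 5, 0]? False
Relation: concurrent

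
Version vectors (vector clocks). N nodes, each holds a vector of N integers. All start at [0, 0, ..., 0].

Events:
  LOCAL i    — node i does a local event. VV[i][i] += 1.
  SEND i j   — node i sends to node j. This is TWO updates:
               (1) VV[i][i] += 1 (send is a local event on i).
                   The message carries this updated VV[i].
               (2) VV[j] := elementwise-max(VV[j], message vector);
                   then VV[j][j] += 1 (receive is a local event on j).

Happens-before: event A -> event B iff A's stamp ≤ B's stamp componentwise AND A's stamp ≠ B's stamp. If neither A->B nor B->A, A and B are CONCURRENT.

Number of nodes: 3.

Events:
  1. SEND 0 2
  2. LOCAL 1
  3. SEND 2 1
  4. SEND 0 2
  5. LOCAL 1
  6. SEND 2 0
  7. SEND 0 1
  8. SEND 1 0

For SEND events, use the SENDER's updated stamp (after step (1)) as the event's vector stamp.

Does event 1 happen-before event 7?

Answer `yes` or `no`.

Initial: VV[0]=[0, 0, 0]
Initial: VV[1]=[0, 0, 0]
Initial: VV[2]=[0, 0, 0]
Event 1: SEND 0->2: VV[0][0]++ -> VV[0]=[1, 0, 0], msg_vec=[1, 0, 0]; VV[2]=max(VV[2],msg_vec) then VV[2][2]++ -> VV[2]=[1, 0, 1]
Event 2: LOCAL 1: VV[1][1]++ -> VV[1]=[0, 1, 0]
Event 3: SEND 2->1: VV[2][2]++ -> VV[2]=[1, 0, 2], msg_vec=[1, 0, 2]; VV[1]=max(VV[1],msg_vec) then VV[1][1]++ -> VV[1]=[1, 2, 2]
Event 4: SEND 0->2: VV[0][0]++ -> VV[0]=[2, 0, 0], msg_vec=[2, 0, 0]; VV[2]=max(VV[2],msg_vec) then VV[2][2]++ -> VV[2]=[2, 0, 3]
Event 5: LOCAL 1: VV[1][1]++ -> VV[1]=[1, 3, 2]
Event 6: SEND 2->0: VV[2][2]++ -> VV[2]=[2, 0, 4], msg_vec=[2, 0, 4]; VV[0]=max(VV[0],msg_vec) then VV[0][0]++ -> VV[0]=[3, 0, 4]
Event 7: SEND 0->1: VV[0][0]++ -> VV[0]=[4, 0, 4], msg_vec=[4, 0, 4]; VV[1]=max(VV[1],msg_vec) then VV[1][1]++ -> VV[1]=[4, 4, 4]
Event 8: SEND 1->0: VV[1][1]++ -> VV[1]=[4, 5, 4], msg_vec=[4, 5, 4]; VV[0]=max(VV[0],msg_vec) then VV[0][0]++ -> VV[0]=[5, 5, 4]
Event 1 stamp: [1, 0, 0]
Event 7 stamp: [4, 0, 4]
[1, 0, 0] <= [4, 0, 4]? True. Equal? False. Happens-before: True

Answer: yes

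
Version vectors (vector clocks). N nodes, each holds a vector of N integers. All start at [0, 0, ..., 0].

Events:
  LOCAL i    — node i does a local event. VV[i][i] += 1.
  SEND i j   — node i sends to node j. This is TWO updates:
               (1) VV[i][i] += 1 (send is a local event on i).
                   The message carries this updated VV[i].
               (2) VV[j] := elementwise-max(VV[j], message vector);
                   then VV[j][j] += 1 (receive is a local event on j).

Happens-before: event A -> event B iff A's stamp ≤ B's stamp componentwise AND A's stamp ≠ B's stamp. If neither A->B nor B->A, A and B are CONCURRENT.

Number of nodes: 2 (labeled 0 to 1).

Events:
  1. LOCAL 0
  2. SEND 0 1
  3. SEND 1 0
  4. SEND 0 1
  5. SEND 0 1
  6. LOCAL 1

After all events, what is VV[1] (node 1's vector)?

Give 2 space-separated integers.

Answer: 5 5

Derivation:
Initial: VV[0]=[0, 0]
Initial: VV[1]=[0, 0]
Event 1: LOCAL 0: VV[0][0]++ -> VV[0]=[1, 0]
Event 2: SEND 0->1: VV[0][0]++ -> VV[0]=[2, 0], msg_vec=[2, 0]; VV[1]=max(VV[1],msg_vec) then VV[1][1]++ -> VV[1]=[2, 1]
Event 3: SEND 1->0: VV[1][1]++ -> VV[1]=[2, 2], msg_vec=[2, 2]; VV[0]=max(VV[0],msg_vec) then VV[0][0]++ -> VV[0]=[3, 2]
Event 4: SEND 0->1: VV[0][0]++ -> VV[0]=[4, 2], msg_vec=[4, 2]; VV[1]=max(VV[1],msg_vec) then VV[1][1]++ -> VV[1]=[4, 3]
Event 5: SEND 0->1: VV[0][0]++ -> VV[0]=[5, 2], msg_vec=[5, 2]; VV[1]=max(VV[1],msg_vec) then VV[1][1]++ -> VV[1]=[5, 4]
Event 6: LOCAL 1: VV[1][1]++ -> VV[1]=[5, 5]
Final vectors: VV[0]=[5, 2]; VV[1]=[5, 5]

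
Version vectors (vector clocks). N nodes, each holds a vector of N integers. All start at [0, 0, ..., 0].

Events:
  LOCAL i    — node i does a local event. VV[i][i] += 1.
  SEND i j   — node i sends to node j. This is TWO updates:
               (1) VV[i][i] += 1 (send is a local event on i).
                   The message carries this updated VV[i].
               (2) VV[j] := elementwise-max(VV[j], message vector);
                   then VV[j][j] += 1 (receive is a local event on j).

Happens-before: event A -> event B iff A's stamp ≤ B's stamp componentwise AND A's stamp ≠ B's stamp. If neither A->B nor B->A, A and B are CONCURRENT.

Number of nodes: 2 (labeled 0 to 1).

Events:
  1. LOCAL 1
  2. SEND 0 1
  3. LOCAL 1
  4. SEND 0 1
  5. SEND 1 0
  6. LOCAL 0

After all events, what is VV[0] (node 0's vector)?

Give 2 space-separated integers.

Answer: 4 5

Derivation:
Initial: VV[0]=[0, 0]
Initial: VV[1]=[0, 0]
Event 1: LOCAL 1: VV[1][1]++ -> VV[1]=[0, 1]
Event 2: SEND 0->1: VV[0][0]++ -> VV[0]=[1, 0], msg_vec=[1, 0]; VV[1]=max(VV[1],msg_vec) then VV[1][1]++ -> VV[1]=[1, 2]
Event 3: LOCAL 1: VV[1][1]++ -> VV[1]=[1, 3]
Event 4: SEND 0->1: VV[0][0]++ -> VV[0]=[2, 0], msg_vec=[2, 0]; VV[1]=max(VV[1],msg_vec) then VV[1][1]++ -> VV[1]=[2, 4]
Event 5: SEND 1->0: VV[1][1]++ -> VV[1]=[2, 5], msg_vec=[2, 5]; VV[0]=max(VV[0],msg_vec) then VV[0][0]++ -> VV[0]=[3, 5]
Event 6: LOCAL 0: VV[0][0]++ -> VV[0]=[4, 5]
Final vectors: VV[0]=[4, 5]; VV[1]=[2, 5]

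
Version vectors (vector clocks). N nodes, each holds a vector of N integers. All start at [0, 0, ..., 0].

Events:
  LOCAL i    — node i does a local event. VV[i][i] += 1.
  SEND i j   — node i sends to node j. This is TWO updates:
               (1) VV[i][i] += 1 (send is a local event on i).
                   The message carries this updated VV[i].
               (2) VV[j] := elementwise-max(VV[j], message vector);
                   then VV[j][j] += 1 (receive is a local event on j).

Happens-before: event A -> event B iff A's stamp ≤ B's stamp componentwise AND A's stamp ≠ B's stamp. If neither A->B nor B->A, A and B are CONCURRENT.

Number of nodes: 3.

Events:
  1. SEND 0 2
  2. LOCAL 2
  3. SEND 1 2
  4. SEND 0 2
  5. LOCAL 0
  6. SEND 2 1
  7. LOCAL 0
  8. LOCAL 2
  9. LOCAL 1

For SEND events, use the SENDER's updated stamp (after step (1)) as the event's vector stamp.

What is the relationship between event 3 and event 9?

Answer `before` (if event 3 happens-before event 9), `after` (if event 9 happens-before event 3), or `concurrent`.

Initial: VV[0]=[0, 0, 0]
Initial: VV[1]=[0, 0, 0]
Initial: VV[2]=[0, 0, 0]
Event 1: SEND 0->2: VV[0][0]++ -> VV[0]=[1, 0, 0], msg_vec=[1, 0, 0]; VV[2]=max(VV[2],msg_vec) then VV[2][2]++ -> VV[2]=[1, 0, 1]
Event 2: LOCAL 2: VV[2][2]++ -> VV[2]=[1, 0, 2]
Event 3: SEND 1->2: VV[1][1]++ -> VV[1]=[0, 1, 0], msg_vec=[0, 1, 0]; VV[2]=max(VV[2],msg_vec) then VV[2][2]++ -> VV[2]=[1, 1, 3]
Event 4: SEND 0->2: VV[0][0]++ -> VV[0]=[2, 0, 0], msg_vec=[2, 0, 0]; VV[2]=max(VV[2],msg_vec) then VV[2][2]++ -> VV[2]=[2, 1, 4]
Event 5: LOCAL 0: VV[0][0]++ -> VV[0]=[3, 0, 0]
Event 6: SEND 2->1: VV[2][2]++ -> VV[2]=[2, 1, 5], msg_vec=[2, 1, 5]; VV[1]=max(VV[1],msg_vec) then VV[1][1]++ -> VV[1]=[2, 2, 5]
Event 7: LOCAL 0: VV[0][0]++ -> VV[0]=[4, 0, 0]
Event 8: LOCAL 2: VV[2][2]++ -> VV[2]=[2, 1, 6]
Event 9: LOCAL 1: VV[1][1]++ -> VV[1]=[2, 3, 5]
Event 3 stamp: [0, 1, 0]
Event 9 stamp: [2, 3, 5]
[0, 1, 0] <= [2, 3, 5]? True
[2, 3, 5] <= [0, 1, 0]? False
Relation: before

Answer: before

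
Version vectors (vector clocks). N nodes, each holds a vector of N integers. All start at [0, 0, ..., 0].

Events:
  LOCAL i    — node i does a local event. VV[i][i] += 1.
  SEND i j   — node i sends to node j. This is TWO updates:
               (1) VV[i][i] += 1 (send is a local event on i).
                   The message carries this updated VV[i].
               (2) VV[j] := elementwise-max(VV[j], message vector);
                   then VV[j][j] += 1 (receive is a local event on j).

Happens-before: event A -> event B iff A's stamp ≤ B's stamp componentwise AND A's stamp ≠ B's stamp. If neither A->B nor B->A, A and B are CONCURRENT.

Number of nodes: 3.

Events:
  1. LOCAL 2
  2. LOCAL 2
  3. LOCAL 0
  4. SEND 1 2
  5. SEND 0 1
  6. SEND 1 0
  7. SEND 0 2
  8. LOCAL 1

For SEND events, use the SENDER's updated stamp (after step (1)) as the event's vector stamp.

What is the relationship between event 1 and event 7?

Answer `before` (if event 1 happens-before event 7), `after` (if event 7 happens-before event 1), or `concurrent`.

Answer: concurrent

Derivation:
Initial: VV[0]=[0, 0, 0]
Initial: VV[1]=[0, 0, 0]
Initial: VV[2]=[0, 0, 0]
Event 1: LOCAL 2: VV[2][2]++ -> VV[2]=[0, 0, 1]
Event 2: LOCAL 2: VV[2][2]++ -> VV[2]=[0, 0, 2]
Event 3: LOCAL 0: VV[0][0]++ -> VV[0]=[1, 0, 0]
Event 4: SEND 1->2: VV[1][1]++ -> VV[1]=[0, 1, 0], msg_vec=[0, 1, 0]; VV[2]=max(VV[2],msg_vec) then VV[2][2]++ -> VV[2]=[0, 1, 3]
Event 5: SEND 0->1: VV[0][0]++ -> VV[0]=[2, 0, 0], msg_vec=[2, 0, 0]; VV[1]=max(VV[1],msg_vec) then VV[1][1]++ -> VV[1]=[2, 2, 0]
Event 6: SEND 1->0: VV[1][1]++ -> VV[1]=[2, 3, 0], msg_vec=[2, 3, 0]; VV[0]=max(VV[0],msg_vec) then VV[0][0]++ -> VV[0]=[3, 3, 0]
Event 7: SEND 0->2: VV[0][0]++ -> VV[0]=[4, 3, 0], msg_vec=[4, 3, 0]; VV[2]=max(VV[2],msg_vec) then VV[2][2]++ -> VV[2]=[4, 3, 4]
Event 8: LOCAL 1: VV[1][1]++ -> VV[1]=[2, 4, 0]
Event 1 stamp: [0, 0, 1]
Event 7 stamp: [4, 3, 0]
[0, 0, 1] <= [4, 3, 0]? False
[4, 3, 0] <= [0, 0, 1]? False
Relation: concurrent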